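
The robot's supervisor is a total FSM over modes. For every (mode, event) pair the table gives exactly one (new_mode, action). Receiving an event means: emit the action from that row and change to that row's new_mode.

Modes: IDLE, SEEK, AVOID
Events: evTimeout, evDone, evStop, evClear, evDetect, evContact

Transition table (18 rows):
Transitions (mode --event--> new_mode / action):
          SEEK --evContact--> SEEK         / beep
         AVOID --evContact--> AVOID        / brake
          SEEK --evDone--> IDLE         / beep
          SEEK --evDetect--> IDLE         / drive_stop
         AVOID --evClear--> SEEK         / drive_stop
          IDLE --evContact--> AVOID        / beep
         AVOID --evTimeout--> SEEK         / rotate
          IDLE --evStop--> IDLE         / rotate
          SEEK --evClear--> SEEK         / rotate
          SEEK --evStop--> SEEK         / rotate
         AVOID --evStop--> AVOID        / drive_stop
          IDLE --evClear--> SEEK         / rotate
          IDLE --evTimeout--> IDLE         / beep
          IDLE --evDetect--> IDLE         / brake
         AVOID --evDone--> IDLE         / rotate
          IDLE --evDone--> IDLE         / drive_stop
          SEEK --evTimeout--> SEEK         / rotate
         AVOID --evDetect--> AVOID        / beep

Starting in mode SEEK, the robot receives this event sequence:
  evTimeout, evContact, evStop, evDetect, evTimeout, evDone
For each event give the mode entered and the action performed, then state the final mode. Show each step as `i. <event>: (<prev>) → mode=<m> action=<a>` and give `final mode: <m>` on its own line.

1. evTimeout: (SEEK) → mode=SEEK action=rotate
2. evContact: (SEEK) → mode=SEEK action=beep
3. evStop: (SEEK) → mode=SEEK action=rotate
4. evDetect: (SEEK) → mode=IDLE action=drive_stop
5. evTimeout: (IDLE) → mode=IDLE action=beep
6. evDone: (IDLE) → mode=IDLE action=drive_stop

final mode: IDLE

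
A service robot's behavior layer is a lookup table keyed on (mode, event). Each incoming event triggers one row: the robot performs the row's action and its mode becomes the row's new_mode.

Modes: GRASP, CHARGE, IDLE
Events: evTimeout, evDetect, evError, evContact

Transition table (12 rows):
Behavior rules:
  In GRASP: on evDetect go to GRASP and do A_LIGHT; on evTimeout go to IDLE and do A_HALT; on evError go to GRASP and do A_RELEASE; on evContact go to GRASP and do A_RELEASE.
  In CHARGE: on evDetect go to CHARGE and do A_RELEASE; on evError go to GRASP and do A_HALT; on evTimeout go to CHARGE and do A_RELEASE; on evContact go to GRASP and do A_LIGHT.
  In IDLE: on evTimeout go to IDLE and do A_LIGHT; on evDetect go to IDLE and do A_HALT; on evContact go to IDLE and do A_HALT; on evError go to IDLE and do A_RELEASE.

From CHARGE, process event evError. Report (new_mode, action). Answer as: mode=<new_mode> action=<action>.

current mode = CHARGE; filter table to that mode:
  (CHARGE, evDetect) → (CHARGE, A_RELEASE)
  (CHARGE, evError) → (GRASP, A_HALT)  ← event matches
  (CHARGE, evTimeout) → (CHARGE, A_RELEASE)
  (CHARGE, evContact) → (GRASP, A_LIGHT)
event = evError selects (GRASP, A_HALT)

mode=GRASP action=A_HALT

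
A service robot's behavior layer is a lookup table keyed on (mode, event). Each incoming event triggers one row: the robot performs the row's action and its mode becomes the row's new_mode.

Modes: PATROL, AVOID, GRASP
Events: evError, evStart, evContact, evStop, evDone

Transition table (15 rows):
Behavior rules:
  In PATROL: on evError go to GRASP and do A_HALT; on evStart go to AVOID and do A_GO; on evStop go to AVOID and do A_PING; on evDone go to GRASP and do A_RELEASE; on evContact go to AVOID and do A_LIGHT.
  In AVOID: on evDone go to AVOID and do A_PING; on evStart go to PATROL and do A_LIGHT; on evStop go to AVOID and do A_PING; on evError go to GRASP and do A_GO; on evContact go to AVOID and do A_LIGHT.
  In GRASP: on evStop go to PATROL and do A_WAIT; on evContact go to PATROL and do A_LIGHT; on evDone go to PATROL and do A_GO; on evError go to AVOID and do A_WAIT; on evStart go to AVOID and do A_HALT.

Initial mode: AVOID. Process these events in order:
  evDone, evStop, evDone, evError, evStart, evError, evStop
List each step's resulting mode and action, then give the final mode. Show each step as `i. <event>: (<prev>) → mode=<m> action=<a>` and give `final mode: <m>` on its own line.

final mode: PATROL

1. evDone: (AVOID) → mode=AVOID action=A_PING
2. evStop: (AVOID) → mode=AVOID action=A_PING
3. evDone: (AVOID) → mode=AVOID action=A_PING
4. evError: (AVOID) → mode=GRASP action=A_GO
5. evStart: (GRASP) → mode=AVOID action=A_HALT
6. evError: (AVOID) → mode=GRASP action=A_GO
7. evStop: (GRASP) → mode=PATROL action=A_WAIT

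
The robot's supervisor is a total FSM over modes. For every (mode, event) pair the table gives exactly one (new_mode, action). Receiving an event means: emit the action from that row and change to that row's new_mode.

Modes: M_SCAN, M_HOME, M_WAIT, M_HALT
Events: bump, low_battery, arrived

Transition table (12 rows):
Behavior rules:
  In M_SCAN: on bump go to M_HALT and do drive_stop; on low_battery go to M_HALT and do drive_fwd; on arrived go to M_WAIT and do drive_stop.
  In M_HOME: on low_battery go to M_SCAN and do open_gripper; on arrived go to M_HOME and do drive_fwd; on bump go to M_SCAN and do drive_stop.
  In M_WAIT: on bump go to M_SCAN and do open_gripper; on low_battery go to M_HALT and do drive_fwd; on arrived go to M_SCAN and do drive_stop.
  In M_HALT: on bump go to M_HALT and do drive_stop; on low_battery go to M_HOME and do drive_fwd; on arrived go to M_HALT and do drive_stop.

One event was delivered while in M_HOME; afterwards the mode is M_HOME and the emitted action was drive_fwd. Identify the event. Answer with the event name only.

try bump: (M_HOME, bump) → (M_SCAN, drive_stop)
try low_battery: (M_HOME, low_battery) → (M_SCAN, open_gripper)
try arrived: (M_HOME, arrived) → (M_HOME, drive_fwd)  ← matches

arrived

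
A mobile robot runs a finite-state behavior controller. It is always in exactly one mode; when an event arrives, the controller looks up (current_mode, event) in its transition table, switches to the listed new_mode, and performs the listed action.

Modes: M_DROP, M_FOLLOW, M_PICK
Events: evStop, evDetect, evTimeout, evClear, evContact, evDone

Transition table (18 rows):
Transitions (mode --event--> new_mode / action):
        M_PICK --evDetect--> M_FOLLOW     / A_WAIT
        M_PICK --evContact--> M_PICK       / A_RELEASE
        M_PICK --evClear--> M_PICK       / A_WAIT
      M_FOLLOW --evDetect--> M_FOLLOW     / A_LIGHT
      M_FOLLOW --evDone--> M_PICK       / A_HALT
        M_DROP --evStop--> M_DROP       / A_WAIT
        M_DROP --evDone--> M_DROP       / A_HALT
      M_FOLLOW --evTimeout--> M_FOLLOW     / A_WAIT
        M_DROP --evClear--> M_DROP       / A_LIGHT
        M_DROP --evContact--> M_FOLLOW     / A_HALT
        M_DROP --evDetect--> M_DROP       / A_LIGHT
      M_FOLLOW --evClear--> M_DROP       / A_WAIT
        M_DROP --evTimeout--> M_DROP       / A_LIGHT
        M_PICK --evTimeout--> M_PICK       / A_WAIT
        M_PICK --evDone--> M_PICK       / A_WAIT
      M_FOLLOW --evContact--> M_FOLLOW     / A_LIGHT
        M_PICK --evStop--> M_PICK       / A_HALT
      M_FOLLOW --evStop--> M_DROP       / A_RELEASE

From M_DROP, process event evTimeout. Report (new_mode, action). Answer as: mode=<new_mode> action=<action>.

mode=M_DROP action=A_LIGHT

current mode = M_DROP; filter table to that mode:
  (M_DROP, evStop) → (M_DROP, A_WAIT)
  (M_DROP, evDone) → (M_DROP, A_HALT)
  (M_DROP, evClear) → (M_DROP, A_LIGHT)
  (M_DROP, evContact) → (M_FOLLOW, A_HALT)
  (M_DROP, evDetect) → (M_DROP, A_LIGHT)
  (M_DROP, evTimeout) → (M_DROP, A_LIGHT)  ← event matches
event = evTimeout selects (M_DROP, A_LIGHT)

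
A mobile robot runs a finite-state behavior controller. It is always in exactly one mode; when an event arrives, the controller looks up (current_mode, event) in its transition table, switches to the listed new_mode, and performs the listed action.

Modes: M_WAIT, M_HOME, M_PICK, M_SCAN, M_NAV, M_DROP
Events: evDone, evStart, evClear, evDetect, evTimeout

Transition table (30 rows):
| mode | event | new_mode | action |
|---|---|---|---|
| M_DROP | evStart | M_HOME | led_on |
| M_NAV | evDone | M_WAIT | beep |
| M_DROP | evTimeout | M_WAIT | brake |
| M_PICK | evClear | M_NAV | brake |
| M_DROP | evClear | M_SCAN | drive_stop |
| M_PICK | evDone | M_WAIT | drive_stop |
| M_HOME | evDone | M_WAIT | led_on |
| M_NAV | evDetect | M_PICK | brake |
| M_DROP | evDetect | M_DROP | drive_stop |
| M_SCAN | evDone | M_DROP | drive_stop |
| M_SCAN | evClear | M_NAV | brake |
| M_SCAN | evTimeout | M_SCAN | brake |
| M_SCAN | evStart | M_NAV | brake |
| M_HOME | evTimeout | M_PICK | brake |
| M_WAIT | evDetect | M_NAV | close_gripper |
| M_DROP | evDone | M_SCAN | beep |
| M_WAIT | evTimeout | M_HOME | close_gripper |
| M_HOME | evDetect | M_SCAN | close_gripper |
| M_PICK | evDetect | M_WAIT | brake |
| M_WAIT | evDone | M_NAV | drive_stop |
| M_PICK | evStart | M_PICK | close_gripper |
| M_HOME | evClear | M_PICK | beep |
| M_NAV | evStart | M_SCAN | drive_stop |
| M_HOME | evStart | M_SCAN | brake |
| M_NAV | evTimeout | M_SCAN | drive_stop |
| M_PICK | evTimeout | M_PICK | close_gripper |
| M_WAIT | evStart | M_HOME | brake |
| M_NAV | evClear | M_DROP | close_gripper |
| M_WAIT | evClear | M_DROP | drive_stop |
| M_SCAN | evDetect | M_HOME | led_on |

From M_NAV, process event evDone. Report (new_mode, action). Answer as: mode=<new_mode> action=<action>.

mode=M_WAIT action=beep

current mode = M_NAV; filter table to that mode:
  (M_NAV, evDone) → (M_WAIT, beep)  ← event matches
  (M_NAV, evDetect) → (M_PICK, brake)
  (M_NAV, evStart) → (M_SCAN, drive_stop)
  (M_NAV, evTimeout) → (M_SCAN, drive_stop)
  (M_NAV, evClear) → (M_DROP, close_gripper)
event = evDone selects (M_WAIT, beep)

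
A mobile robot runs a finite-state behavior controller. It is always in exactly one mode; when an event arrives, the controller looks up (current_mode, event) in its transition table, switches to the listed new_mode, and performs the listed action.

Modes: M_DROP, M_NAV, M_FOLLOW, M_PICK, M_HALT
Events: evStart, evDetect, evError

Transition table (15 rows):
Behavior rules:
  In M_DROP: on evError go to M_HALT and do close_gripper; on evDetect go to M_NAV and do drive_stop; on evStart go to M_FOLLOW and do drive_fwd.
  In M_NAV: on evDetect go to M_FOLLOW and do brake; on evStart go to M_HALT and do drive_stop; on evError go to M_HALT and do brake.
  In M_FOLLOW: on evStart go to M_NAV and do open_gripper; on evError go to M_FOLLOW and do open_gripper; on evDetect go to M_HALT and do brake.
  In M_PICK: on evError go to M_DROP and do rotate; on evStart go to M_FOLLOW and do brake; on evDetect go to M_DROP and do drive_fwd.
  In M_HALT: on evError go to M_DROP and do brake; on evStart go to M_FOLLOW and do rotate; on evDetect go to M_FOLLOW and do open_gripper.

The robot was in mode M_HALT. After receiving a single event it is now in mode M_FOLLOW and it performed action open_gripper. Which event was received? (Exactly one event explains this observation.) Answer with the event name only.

try evStart: (M_HALT, evStart) → (M_FOLLOW, rotate)
try evDetect: (M_HALT, evDetect) → (M_FOLLOW, open_gripper)  ← matches
try evError: (M_HALT, evError) → (M_DROP, brake)

evDetect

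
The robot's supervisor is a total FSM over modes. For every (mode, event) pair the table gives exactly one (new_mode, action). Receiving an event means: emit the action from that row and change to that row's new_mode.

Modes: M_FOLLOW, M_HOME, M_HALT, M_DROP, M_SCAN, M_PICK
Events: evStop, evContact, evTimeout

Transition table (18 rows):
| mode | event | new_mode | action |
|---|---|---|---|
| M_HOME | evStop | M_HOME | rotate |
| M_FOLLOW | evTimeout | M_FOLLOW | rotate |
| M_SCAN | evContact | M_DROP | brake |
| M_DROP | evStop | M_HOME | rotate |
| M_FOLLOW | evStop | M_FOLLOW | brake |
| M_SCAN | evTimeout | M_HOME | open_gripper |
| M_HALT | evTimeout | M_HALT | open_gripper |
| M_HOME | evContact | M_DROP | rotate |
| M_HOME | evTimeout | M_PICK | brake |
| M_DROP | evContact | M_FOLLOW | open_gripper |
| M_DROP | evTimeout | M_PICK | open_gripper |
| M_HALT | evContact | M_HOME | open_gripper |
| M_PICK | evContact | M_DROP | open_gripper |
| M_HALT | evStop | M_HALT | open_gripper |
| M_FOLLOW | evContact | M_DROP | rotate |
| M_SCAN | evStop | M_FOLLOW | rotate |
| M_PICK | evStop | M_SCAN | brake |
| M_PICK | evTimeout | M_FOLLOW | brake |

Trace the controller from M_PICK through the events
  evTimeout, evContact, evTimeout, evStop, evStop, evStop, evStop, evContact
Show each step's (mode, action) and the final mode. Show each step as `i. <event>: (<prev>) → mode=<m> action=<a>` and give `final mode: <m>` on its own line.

1. evTimeout: (M_PICK) → mode=M_FOLLOW action=brake
2. evContact: (M_FOLLOW) → mode=M_DROP action=rotate
3. evTimeout: (M_DROP) → mode=M_PICK action=open_gripper
4. evStop: (M_PICK) → mode=M_SCAN action=brake
5. evStop: (M_SCAN) → mode=M_FOLLOW action=rotate
6. evStop: (M_FOLLOW) → mode=M_FOLLOW action=brake
7. evStop: (M_FOLLOW) → mode=M_FOLLOW action=brake
8. evContact: (M_FOLLOW) → mode=M_DROP action=rotate

final mode: M_DROP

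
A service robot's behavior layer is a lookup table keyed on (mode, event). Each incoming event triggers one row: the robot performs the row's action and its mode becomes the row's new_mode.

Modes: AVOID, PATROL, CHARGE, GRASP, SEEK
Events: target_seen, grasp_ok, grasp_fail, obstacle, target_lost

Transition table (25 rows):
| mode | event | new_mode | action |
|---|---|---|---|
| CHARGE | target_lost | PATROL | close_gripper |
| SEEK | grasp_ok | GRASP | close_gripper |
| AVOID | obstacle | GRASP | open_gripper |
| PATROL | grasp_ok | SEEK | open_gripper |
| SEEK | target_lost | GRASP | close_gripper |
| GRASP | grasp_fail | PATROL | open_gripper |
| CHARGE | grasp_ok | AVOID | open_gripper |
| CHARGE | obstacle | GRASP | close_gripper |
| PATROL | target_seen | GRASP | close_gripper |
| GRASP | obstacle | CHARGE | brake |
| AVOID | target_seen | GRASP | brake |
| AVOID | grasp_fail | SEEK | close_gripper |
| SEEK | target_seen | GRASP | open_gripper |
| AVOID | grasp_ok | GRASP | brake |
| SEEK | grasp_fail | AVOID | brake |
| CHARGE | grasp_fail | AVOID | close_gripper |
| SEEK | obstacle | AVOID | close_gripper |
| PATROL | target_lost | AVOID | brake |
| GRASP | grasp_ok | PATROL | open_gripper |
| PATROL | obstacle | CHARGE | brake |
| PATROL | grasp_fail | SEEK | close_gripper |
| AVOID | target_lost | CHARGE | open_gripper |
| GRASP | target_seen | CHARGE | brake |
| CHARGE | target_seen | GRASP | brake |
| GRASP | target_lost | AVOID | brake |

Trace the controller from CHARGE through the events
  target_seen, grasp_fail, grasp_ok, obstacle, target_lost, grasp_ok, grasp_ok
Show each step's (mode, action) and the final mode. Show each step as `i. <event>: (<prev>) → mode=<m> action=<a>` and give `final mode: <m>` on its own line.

final mode: GRASP

1. target_seen: (CHARGE) → mode=GRASP action=brake
2. grasp_fail: (GRASP) → mode=PATROL action=open_gripper
3. grasp_ok: (PATROL) → mode=SEEK action=open_gripper
4. obstacle: (SEEK) → mode=AVOID action=close_gripper
5. target_lost: (AVOID) → mode=CHARGE action=open_gripper
6. grasp_ok: (CHARGE) → mode=AVOID action=open_gripper
7. grasp_ok: (AVOID) → mode=GRASP action=brake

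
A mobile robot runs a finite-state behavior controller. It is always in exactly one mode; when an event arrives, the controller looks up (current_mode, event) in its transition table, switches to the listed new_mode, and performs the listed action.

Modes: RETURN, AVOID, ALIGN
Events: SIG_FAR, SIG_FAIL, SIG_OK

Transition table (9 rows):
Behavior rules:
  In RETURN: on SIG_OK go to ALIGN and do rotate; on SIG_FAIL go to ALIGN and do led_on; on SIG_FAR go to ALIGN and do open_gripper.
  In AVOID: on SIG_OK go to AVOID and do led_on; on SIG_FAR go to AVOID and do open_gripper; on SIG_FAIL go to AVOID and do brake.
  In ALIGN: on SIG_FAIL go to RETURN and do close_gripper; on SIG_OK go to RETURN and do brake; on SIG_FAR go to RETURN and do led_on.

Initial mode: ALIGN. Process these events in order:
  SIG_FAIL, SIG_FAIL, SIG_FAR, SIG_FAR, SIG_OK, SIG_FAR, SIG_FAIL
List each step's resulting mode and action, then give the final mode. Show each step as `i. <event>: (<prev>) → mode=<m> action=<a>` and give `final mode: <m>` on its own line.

1. SIG_FAIL: (ALIGN) → mode=RETURN action=close_gripper
2. SIG_FAIL: (RETURN) → mode=ALIGN action=led_on
3. SIG_FAR: (ALIGN) → mode=RETURN action=led_on
4. SIG_FAR: (RETURN) → mode=ALIGN action=open_gripper
5. SIG_OK: (ALIGN) → mode=RETURN action=brake
6. SIG_FAR: (RETURN) → mode=ALIGN action=open_gripper
7. SIG_FAIL: (ALIGN) → mode=RETURN action=close_gripper

final mode: RETURN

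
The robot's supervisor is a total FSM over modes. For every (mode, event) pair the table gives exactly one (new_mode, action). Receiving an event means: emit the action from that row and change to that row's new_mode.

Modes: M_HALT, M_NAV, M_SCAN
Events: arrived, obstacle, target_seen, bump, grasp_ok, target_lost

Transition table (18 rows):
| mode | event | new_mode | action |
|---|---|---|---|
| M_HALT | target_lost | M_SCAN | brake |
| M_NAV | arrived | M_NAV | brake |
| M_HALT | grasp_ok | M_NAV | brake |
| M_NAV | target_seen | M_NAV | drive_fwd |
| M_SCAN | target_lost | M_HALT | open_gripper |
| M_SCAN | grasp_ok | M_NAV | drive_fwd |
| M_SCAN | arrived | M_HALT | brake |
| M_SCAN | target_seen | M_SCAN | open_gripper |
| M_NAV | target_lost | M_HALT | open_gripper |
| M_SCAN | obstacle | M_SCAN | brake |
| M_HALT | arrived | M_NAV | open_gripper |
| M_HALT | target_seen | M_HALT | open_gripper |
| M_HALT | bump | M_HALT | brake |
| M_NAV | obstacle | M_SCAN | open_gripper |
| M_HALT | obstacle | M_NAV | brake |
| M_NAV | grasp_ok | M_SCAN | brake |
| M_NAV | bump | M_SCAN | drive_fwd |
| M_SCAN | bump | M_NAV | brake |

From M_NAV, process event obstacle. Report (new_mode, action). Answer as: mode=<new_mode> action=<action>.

mode=M_SCAN action=open_gripper

current mode = M_NAV; filter table to that mode:
  (M_NAV, arrived) → (M_NAV, brake)
  (M_NAV, target_seen) → (M_NAV, drive_fwd)
  (M_NAV, target_lost) → (M_HALT, open_gripper)
  (M_NAV, obstacle) → (M_SCAN, open_gripper)  ← event matches
  (M_NAV, grasp_ok) → (M_SCAN, brake)
  (M_NAV, bump) → (M_SCAN, drive_fwd)
event = obstacle selects (M_SCAN, open_gripper)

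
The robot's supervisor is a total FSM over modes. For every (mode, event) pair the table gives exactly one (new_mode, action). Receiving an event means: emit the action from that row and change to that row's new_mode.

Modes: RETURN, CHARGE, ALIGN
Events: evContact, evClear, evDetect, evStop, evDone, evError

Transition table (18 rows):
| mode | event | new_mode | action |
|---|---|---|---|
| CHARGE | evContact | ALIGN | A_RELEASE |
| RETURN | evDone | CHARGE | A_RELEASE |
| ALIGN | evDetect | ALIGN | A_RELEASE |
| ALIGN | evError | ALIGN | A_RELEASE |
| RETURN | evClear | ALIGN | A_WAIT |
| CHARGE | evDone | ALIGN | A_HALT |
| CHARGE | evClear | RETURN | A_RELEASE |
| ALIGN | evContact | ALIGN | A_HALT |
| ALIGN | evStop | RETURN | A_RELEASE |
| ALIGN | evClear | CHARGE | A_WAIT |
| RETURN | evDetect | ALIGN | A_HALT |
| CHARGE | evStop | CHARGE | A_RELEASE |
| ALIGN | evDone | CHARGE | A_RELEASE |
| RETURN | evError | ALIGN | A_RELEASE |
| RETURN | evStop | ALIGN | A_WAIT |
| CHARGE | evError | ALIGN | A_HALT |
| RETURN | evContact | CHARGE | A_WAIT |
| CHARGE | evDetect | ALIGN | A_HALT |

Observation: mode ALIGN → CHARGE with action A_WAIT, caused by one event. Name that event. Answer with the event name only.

evClear

try evContact: (ALIGN, evContact) → (ALIGN, A_HALT)
try evClear: (ALIGN, evClear) → (CHARGE, A_WAIT)  ← matches
try evDetect: (ALIGN, evDetect) → (ALIGN, A_RELEASE)
try evStop: (ALIGN, evStop) → (RETURN, A_RELEASE)
try evDone: (ALIGN, evDone) → (CHARGE, A_RELEASE)
try evError: (ALIGN, evError) → (ALIGN, A_RELEASE)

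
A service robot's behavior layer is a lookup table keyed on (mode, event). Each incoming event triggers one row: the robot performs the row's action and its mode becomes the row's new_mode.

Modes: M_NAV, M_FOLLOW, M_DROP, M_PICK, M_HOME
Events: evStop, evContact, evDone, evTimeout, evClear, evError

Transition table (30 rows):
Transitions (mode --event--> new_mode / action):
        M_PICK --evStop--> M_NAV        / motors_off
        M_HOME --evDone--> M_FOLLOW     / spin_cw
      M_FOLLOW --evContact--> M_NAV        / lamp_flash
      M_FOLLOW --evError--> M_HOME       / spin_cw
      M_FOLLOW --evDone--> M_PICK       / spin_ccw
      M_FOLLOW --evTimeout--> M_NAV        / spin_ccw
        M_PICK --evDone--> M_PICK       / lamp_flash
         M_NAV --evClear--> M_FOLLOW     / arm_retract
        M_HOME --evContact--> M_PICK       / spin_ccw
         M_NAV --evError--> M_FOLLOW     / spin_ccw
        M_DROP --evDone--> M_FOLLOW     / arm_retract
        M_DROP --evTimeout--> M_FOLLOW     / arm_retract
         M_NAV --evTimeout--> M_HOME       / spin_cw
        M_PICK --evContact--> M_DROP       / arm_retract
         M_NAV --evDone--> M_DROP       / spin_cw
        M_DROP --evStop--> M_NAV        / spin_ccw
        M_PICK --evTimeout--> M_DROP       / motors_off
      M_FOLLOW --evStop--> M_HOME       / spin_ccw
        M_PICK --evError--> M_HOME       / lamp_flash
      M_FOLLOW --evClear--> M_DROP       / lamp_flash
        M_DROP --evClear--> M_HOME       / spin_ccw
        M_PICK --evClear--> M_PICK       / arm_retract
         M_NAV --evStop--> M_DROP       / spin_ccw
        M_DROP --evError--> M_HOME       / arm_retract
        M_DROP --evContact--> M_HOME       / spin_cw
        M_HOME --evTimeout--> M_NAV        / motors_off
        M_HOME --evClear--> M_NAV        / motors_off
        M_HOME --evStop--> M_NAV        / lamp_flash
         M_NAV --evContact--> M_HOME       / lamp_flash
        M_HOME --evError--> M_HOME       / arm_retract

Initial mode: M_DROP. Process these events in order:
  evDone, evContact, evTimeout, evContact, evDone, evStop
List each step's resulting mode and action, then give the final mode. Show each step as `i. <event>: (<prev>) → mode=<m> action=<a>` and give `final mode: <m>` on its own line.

final mode: M_NAV

1. evDone: (M_DROP) → mode=M_FOLLOW action=arm_retract
2. evContact: (M_FOLLOW) → mode=M_NAV action=lamp_flash
3. evTimeout: (M_NAV) → mode=M_HOME action=spin_cw
4. evContact: (M_HOME) → mode=M_PICK action=spin_ccw
5. evDone: (M_PICK) → mode=M_PICK action=lamp_flash
6. evStop: (M_PICK) → mode=M_NAV action=motors_off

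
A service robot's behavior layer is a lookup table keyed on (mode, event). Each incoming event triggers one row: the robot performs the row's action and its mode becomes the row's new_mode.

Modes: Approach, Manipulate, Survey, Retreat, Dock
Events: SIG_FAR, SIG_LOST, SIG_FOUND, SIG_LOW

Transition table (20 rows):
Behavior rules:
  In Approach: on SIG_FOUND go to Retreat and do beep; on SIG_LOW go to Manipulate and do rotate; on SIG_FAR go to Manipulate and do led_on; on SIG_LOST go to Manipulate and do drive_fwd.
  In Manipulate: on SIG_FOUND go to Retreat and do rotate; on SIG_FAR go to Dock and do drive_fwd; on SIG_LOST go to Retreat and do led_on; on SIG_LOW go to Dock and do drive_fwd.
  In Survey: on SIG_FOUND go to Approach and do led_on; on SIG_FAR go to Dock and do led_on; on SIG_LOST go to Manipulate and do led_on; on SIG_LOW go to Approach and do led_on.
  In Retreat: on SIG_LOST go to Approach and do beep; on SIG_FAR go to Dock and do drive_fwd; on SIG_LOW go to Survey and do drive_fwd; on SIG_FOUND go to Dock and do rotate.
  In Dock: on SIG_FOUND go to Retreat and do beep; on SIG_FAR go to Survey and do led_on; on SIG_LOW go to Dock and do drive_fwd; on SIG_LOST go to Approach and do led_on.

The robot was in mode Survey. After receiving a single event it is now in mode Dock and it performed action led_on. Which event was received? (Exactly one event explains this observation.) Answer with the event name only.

SIG_FAR

try SIG_FAR: (Survey, SIG_FAR) → (Dock, led_on)  ← matches
try SIG_LOST: (Survey, SIG_LOST) → (Manipulate, led_on)
try SIG_FOUND: (Survey, SIG_FOUND) → (Approach, led_on)
try SIG_LOW: (Survey, SIG_LOW) → (Approach, led_on)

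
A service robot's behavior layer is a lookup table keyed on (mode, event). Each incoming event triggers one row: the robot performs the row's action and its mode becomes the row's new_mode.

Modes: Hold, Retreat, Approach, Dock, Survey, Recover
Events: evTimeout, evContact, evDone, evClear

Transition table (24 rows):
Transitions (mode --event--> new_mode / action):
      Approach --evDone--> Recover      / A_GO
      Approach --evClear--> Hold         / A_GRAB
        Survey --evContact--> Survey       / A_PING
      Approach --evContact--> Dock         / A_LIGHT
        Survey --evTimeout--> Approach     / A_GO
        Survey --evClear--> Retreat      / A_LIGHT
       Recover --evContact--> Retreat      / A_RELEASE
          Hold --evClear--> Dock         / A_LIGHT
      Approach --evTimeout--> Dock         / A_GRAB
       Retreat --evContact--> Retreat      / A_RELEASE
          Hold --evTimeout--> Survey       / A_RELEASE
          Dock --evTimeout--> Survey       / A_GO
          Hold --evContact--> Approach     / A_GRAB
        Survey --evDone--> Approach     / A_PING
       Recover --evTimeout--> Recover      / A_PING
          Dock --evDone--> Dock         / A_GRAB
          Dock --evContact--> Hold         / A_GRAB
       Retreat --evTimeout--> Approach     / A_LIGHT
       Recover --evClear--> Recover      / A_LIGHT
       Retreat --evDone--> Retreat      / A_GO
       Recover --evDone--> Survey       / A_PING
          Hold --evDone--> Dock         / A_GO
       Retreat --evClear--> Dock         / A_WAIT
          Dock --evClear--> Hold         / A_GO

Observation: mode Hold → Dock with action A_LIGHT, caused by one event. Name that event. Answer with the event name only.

try evTimeout: (Hold, evTimeout) → (Survey, A_RELEASE)
try evContact: (Hold, evContact) → (Approach, A_GRAB)
try evDone: (Hold, evDone) → (Dock, A_GO)
try evClear: (Hold, evClear) → (Dock, A_LIGHT)  ← matches

evClear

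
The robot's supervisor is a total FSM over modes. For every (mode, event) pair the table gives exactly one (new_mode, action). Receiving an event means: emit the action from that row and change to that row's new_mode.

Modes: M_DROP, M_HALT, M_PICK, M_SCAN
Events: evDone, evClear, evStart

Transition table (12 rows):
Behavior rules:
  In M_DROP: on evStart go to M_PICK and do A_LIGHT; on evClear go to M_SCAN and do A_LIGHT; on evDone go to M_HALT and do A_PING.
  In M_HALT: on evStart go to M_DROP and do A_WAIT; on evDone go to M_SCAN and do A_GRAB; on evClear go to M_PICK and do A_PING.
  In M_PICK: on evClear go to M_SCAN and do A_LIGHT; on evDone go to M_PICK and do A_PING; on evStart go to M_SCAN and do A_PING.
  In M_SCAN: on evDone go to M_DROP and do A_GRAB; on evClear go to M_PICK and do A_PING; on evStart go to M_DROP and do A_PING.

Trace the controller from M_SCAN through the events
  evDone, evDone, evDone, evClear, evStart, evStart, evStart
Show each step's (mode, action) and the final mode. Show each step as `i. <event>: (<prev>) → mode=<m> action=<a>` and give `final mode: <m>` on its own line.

final mode: M_PICK

1. evDone: (M_SCAN) → mode=M_DROP action=A_GRAB
2. evDone: (M_DROP) → mode=M_HALT action=A_PING
3. evDone: (M_HALT) → mode=M_SCAN action=A_GRAB
4. evClear: (M_SCAN) → mode=M_PICK action=A_PING
5. evStart: (M_PICK) → mode=M_SCAN action=A_PING
6. evStart: (M_SCAN) → mode=M_DROP action=A_PING
7. evStart: (M_DROP) → mode=M_PICK action=A_LIGHT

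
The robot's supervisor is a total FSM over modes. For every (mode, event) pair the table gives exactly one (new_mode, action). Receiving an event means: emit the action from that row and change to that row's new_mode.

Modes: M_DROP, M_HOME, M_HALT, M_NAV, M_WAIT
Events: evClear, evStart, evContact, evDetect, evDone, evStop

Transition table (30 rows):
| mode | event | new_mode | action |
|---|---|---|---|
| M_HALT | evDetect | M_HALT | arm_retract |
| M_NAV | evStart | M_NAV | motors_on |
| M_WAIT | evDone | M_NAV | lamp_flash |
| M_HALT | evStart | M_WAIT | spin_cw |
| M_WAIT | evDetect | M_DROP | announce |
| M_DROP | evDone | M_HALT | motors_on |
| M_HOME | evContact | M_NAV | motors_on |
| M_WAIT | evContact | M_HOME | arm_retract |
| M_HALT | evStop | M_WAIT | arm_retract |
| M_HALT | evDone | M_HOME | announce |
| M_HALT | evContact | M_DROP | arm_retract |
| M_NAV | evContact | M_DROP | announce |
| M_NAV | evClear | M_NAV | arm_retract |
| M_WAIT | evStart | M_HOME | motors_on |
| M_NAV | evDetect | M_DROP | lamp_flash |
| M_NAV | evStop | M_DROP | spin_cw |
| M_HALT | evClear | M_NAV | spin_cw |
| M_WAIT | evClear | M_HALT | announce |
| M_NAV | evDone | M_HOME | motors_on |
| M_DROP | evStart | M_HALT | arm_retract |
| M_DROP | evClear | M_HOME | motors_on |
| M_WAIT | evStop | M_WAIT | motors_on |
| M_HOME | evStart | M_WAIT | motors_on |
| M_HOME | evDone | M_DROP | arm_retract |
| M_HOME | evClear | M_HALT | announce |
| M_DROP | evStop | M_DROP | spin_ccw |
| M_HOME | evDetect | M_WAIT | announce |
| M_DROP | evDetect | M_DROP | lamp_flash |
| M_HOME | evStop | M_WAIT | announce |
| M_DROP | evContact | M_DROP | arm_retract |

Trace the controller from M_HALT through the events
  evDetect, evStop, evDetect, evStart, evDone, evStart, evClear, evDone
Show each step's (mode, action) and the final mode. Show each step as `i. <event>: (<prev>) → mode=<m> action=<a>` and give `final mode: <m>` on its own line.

final mode: M_HOME

1. evDetect: (M_HALT) → mode=M_HALT action=arm_retract
2. evStop: (M_HALT) → mode=M_WAIT action=arm_retract
3. evDetect: (M_WAIT) → mode=M_DROP action=announce
4. evStart: (M_DROP) → mode=M_HALT action=arm_retract
5. evDone: (M_HALT) → mode=M_HOME action=announce
6. evStart: (M_HOME) → mode=M_WAIT action=motors_on
7. evClear: (M_WAIT) → mode=M_HALT action=announce
8. evDone: (M_HALT) → mode=M_HOME action=announce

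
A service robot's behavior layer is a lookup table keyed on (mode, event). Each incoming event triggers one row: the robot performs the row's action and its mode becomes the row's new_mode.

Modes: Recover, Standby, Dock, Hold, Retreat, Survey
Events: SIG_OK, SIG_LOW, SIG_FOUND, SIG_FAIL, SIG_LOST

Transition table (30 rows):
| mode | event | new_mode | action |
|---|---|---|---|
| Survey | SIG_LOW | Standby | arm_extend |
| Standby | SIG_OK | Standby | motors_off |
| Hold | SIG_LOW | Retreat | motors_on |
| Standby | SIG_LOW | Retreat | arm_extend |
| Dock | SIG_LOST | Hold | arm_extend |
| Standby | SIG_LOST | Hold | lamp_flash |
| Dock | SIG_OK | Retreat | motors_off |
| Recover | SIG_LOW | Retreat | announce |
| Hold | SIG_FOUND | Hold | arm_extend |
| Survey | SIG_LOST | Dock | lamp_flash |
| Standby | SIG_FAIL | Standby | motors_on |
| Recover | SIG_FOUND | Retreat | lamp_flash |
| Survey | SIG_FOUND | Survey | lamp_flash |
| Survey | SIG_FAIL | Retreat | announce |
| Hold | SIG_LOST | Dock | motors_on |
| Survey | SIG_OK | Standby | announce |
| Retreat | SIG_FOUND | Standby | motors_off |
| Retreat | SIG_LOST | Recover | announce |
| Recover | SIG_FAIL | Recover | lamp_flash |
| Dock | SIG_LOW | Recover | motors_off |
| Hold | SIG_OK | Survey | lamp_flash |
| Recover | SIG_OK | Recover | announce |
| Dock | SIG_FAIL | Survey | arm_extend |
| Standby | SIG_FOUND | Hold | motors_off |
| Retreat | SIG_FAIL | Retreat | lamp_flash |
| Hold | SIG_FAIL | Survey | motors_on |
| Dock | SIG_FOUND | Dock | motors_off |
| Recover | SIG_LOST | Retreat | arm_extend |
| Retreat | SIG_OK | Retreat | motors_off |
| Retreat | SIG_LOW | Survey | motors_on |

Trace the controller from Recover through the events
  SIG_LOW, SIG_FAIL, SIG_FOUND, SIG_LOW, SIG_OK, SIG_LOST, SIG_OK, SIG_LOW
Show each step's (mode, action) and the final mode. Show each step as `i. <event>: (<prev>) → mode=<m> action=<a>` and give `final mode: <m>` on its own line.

1. SIG_LOW: (Recover) → mode=Retreat action=announce
2. SIG_FAIL: (Retreat) → mode=Retreat action=lamp_flash
3. SIG_FOUND: (Retreat) → mode=Standby action=motors_off
4. SIG_LOW: (Standby) → mode=Retreat action=arm_extend
5. SIG_OK: (Retreat) → mode=Retreat action=motors_off
6. SIG_LOST: (Retreat) → mode=Recover action=announce
7. SIG_OK: (Recover) → mode=Recover action=announce
8. SIG_LOW: (Recover) → mode=Retreat action=announce

final mode: Retreat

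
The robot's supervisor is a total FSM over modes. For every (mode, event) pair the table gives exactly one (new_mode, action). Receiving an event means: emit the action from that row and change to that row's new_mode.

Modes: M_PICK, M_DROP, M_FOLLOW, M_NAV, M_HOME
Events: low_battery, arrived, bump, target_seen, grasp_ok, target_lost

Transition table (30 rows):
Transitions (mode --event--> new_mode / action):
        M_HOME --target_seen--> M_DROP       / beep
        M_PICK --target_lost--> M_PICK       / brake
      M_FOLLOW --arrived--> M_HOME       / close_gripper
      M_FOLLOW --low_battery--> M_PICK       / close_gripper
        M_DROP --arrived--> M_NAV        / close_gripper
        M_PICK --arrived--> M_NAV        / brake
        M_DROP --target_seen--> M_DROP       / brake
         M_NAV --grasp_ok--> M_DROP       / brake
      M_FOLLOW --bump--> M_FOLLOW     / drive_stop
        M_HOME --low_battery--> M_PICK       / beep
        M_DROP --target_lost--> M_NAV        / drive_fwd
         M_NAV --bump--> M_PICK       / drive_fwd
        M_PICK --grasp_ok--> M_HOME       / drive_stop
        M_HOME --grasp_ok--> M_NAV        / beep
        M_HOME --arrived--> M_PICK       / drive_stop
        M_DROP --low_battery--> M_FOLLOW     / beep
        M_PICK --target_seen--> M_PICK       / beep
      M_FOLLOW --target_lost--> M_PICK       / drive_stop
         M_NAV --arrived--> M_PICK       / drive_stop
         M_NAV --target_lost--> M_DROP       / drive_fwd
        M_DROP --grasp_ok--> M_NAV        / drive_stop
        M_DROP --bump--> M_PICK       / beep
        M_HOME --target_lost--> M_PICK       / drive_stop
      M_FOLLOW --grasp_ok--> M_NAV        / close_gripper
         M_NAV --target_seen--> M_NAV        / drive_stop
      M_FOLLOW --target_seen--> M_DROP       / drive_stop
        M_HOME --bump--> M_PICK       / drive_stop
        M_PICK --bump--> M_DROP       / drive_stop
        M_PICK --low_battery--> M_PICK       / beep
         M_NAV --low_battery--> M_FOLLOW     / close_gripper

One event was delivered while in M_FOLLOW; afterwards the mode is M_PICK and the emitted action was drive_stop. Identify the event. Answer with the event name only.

target_lost

try low_battery: (M_FOLLOW, low_battery) → (M_PICK, close_gripper)
try arrived: (M_FOLLOW, arrived) → (M_HOME, close_gripper)
try bump: (M_FOLLOW, bump) → (M_FOLLOW, drive_stop)
try target_seen: (M_FOLLOW, target_seen) → (M_DROP, drive_stop)
try grasp_ok: (M_FOLLOW, grasp_ok) → (M_NAV, close_gripper)
try target_lost: (M_FOLLOW, target_lost) → (M_PICK, drive_stop)  ← matches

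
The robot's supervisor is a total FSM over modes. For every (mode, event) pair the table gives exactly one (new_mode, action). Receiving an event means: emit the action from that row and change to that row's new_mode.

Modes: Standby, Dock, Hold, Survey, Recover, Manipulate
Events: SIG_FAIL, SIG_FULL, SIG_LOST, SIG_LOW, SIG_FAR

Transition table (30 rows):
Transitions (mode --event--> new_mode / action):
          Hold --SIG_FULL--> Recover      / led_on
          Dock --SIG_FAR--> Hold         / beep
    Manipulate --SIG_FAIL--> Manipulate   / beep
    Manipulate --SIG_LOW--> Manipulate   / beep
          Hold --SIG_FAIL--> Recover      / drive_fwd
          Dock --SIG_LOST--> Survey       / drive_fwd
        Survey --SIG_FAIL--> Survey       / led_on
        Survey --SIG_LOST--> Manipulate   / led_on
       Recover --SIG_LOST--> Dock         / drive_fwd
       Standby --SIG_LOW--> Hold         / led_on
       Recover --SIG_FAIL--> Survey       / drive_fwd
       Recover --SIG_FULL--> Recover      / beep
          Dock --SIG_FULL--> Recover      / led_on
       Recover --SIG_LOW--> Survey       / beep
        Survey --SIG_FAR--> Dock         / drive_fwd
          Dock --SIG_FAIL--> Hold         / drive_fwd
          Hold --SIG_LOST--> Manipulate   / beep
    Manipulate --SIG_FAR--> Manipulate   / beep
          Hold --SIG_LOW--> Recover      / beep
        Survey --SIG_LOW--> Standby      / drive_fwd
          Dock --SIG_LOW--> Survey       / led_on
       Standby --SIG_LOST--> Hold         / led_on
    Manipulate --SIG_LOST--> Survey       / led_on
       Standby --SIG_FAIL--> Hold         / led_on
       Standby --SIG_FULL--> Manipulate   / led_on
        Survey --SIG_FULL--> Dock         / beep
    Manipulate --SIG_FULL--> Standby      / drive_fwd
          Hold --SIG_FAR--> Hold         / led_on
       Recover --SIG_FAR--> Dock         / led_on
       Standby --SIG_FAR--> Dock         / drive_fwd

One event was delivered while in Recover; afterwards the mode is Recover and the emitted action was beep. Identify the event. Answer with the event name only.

SIG_FULL

try SIG_FAIL: (Recover, SIG_FAIL) → (Survey, drive_fwd)
try SIG_FULL: (Recover, SIG_FULL) → (Recover, beep)  ← matches
try SIG_LOST: (Recover, SIG_LOST) → (Dock, drive_fwd)
try SIG_LOW: (Recover, SIG_LOW) → (Survey, beep)
try SIG_FAR: (Recover, SIG_FAR) → (Dock, led_on)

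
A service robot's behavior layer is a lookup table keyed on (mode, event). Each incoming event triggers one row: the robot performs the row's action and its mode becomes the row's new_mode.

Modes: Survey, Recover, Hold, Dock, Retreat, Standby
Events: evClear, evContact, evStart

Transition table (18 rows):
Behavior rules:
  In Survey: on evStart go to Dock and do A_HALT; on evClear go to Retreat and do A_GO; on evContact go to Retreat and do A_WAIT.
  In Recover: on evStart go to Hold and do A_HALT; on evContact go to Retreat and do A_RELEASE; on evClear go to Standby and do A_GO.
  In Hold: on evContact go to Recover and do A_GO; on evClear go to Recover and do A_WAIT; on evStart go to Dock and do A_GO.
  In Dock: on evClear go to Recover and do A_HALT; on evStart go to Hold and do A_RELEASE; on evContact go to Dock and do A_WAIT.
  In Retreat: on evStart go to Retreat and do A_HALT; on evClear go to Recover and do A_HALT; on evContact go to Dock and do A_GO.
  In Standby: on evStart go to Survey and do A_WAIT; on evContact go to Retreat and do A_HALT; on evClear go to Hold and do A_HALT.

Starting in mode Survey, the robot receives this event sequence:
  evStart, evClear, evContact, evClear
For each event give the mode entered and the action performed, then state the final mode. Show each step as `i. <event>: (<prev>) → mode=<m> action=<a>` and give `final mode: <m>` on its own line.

1. evStart: (Survey) → mode=Dock action=A_HALT
2. evClear: (Dock) → mode=Recover action=A_HALT
3. evContact: (Recover) → mode=Retreat action=A_RELEASE
4. evClear: (Retreat) → mode=Recover action=A_HALT

final mode: Recover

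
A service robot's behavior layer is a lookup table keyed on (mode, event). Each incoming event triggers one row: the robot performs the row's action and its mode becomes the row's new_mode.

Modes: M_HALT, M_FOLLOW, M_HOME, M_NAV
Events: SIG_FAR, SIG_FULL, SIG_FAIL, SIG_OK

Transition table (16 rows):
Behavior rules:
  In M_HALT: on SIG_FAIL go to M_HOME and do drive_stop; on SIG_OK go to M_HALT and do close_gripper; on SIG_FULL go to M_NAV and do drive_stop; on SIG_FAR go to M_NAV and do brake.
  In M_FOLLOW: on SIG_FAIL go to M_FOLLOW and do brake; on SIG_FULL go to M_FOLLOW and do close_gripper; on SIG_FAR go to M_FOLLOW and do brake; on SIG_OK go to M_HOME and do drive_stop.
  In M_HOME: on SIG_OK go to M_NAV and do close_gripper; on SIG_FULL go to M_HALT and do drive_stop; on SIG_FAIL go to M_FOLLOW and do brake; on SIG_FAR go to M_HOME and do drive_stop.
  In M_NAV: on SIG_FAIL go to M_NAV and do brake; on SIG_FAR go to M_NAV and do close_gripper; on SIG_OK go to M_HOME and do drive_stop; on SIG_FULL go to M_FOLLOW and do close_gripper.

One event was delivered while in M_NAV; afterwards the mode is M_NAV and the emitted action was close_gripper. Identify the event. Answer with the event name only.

try SIG_FAR: (M_NAV, SIG_FAR) → (M_NAV, close_gripper)  ← matches
try SIG_FULL: (M_NAV, SIG_FULL) → (M_FOLLOW, close_gripper)
try SIG_FAIL: (M_NAV, SIG_FAIL) → (M_NAV, brake)
try SIG_OK: (M_NAV, SIG_OK) → (M_HOME, drive_stop)

SIG_FAR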